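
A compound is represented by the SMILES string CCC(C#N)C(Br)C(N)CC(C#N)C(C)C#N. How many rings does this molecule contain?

0

In SMILES, each pair of matching ring-closure digits denotes one ring-closing bond; the number of such bonds equals the number of independent rings.
Ring-closure bonds here: 0.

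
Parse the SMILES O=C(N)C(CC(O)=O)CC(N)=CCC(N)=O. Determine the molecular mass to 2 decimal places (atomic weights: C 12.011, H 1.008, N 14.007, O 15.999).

First, the molecular formula is C9H15N3O4 (counting implicit H from valence).
  C: 9 × 12.011 = 108.099
  H: 15 × 1.008 = 15.120
  N: 3 × 14.007 = 42.021
  O: 4 × 15.999 = 63.996
Sum: 9×12.011 + 15×1.008 + 3×14.007 + 4×15.999 = 229.236 → 229.24 g/mol.

229.24 g/mol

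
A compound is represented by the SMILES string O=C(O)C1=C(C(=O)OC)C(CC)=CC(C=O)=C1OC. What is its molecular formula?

C13H14O6

Walk through each heavy atom and fill implicit hydrogens from standard valence (C 4, N 3, O 2, S 2, halogen 1):
  atom 1: O, bond orders sum to 2 (valence 2) → 0 H
  atom 2: C, bond orders sum to 4 (valence 4) → 0 H
  atom 3: O, bond orders sum to 1 (valence 2) → 1 H
  atom 4: C, bond orders sum to 4 (valence 4) → 0 H
  atom 5: C, bond orders sum to 4 (valence 4) → 0 H
  atom 6: C, bond orders sum to 4 (valence 4) → 0 H
  atom 7: O, bond orders sum to 2 (valence 2) → 0 H
  atom 8: O, bond orders sum to 2 (valence 2) → 0 H
  atom 9: C, bond orders sum to 1 (valence 4) → 3 H
  atom 10: C, bond orders sum to 4 (valence 4) → 0 H
  atom 11: C, bond orders sum to 2 (valence 4) → 2 H
  atom 12: C, bond orders sum to 1 (valence 4) → 3 H
  atom 13: C, bond orders sum to 3 (valence 4) → 1 H
  atom 14: C, bond orders sum to 4 (valence 4) → 0 H
  atom 15: C, bond orders sum to 3 (valence 4) → 1 H
  atom 16: O, bond orders sum to 2 (valence 2) → 0 H
  atom 17: C, bond orders sum to 4 (valence 4) → 0 H
  atom 18: O, bond orders sum to 2 (valence 2) → 0 H
  atom 19: C, bond orders sum to 1 (valence 4) → 3 H
Totals → C:13, H:14, O:6.
In Hill order: C13H14O6.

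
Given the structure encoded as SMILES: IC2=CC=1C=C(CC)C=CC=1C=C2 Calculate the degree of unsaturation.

Molecular formula: C12H11I.
DoU = (2C + 2 + N − H − X) / 2, where X is the halogen count and O/S are ignored.
    = (2·12 + 2 + 0 − 11 − 1) / 2 = 14 / 2 = 7.

7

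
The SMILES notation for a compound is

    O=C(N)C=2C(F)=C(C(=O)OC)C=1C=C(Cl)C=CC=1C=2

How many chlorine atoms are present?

Scan the SMILES for Cl atoms (remember two-letter symbols like Cl and Br are single atoms).
Chlorine count: 1.

1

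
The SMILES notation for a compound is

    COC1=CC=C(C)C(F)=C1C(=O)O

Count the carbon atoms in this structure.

Count every carbon token in the SMILES (each C, including those in ring-closure positions and inside branches).
Carbon count: 9.

9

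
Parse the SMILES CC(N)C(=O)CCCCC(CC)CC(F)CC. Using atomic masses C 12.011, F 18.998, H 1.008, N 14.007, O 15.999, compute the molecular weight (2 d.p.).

First, the molecular formula is C14H28FNO (counting implicit H from valence).
  C: 14 × 12.011 = 168.154
  F: 1 × 18.998 = 18.998
  H: 28 × 1.008 = 28.224
  N: 1 × 14.007 = 14.007
  O: 1 × 15.999 = 15.999
Sum: 14×12.011 + 1×18.998 + 28×1.008 + 1×14.007 + 1×15.999 = 245.382 → 245.38 g/mol.

245.38 g/mol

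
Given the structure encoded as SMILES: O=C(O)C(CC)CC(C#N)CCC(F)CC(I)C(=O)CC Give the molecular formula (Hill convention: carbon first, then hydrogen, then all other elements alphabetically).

C15H23FINO3

Walk through each heavy atom and fill implicit hydrogens from standard valence (C 4, N 3, O 2, S 2, halogen 1):
  atom 1: O, bond orders sum to 2 (valence 2) → 0 H
  atom 2: C, bond orders sum to 4 (valence 4) → 0 H
  atom 3: O, bond orders sum to 1 (valence 2) → 1 H
  atom 4: C, bond orders sum to 3 (valence 4) → 1 H
  atom 5: C, bond orders sum to 2 (valence 4) → 2 H
  atom 6: C, bond orders sum to 1 (valence 4) → 3 H
  atom 7: C, bond orders sum to 2 (valence 4) → 2 H
  atom 8: C, bond orders sum to 3 (valence 4) → 1 H
  atom 9: C, bond orders sum to 4 (valence 4) → 0 H
  atom 10: N, bond orders sum to 3 (valence 3) → 0 H
  atom 11: C, bond orders sum to 2 (valence 4) → 2 H
  atom 12: C, bond orders sum to 2 (valence 4) → 2 H
  atom 13: C, bond orders sum to 3 (valence 4) → 1 H
  atom 14: F (halogen, monovalent) → 0 H
  atom 15: C, bond orders sum to 2 (valence 4) → 2 H
  atom 16: C, bond orders sum to 3 (valence 4) → 1 H
  atom 17: I (halogen, monovalent) → 0 H
  atom 18: C, bond orders sum to 4 (valence 4) → 0 H
  atom 19: O, bond orders sum to 2 (valence 2) → 0 H
  atom 20: C, bond orders sum to 2 (valence 4) → 2 H
  atom 21: C, bond orders sum to 1 (valence 4) → 3 H
Totals → C:15, H:23, F:1, I:1, N:1, O:3.
In Hill order: C15H23FINO3.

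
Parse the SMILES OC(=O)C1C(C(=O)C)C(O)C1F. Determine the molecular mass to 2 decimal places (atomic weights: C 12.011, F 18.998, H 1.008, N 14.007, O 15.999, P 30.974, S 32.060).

176.14 g/mol

First, the molecular formula is C7H9FO4 (counting implicit H from valence).
  C: 7 × 12.011 = 84.077
  F: 1 × 18.998 = 18.998
  H: 9 × 1.008 = 9.072
  O: 4 × 15.999 = 63.996
Sum: 7×12.011 + 1×18.998 + 9×1.008 + 4×15.999 = 176.143 → 176.14 g/mol.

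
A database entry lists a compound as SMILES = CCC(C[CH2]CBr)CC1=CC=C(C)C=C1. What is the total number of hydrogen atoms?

21

Walk through each heavy atom and fill implicit hydrogens from standard valence (C 4, N 3, O 2, S 2, halogen 1):
  atom 1: C, bond orders sum to 1 (valence 4) → 3 H
  atom 2: C, bond orders sum to 2 (valence 4) → 2 H
  atom 3: C, bond orders sum to 3 (valence 4) → 1 H
  atom 4: C, bond orders sum to 2 (valence 4) → 2 H
  atom 5: C with explicit H count 2
  atom 6: C, bond orders sum to 2 (valence 4) → 2 H
  atom 7: Br (halogen, monovalent) → 0 H
  atom 8: C, bond orders sum to 2 (valence 4) → 2 H
  atom 9: C, bond orders sum to 4 (valence 4) → 0 H
  atom 10: C, bond orders sum to 3 (valence 4) → 1 H
  atom 11: C, bond orders sum to 3 (valence 4) → 1 H
  atom 12: C, bond orders sum to 4 (valence 4) → 0 H
  atom 13: C, bond orders sum to 1 (valence 4) → 3 H
  atom 14: C, bond orders sum to 3 (valence 4) → 1 H
  atom 15: C, bond orders sum to 3 (valence 4) → 1 H
Total hydrogens: 21.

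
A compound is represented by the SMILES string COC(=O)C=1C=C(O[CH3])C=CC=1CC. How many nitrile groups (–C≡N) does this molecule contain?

0

Scan the SMILES for the nitrile motif — none present.
Groups that are present: 1 ester, 1 ether.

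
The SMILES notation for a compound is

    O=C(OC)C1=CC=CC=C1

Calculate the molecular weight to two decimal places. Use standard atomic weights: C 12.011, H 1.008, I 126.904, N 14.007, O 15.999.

First, the molecular formula is C8H8O2 (counting implicit H from valence).
  C: 8 × 12.011 = 96.088
  H: 8 × 1.008 = 8.064
  O: 2 × 15.999 = 31.998
Sum: 8×12.011 + 8×1.008 + 2×15.999 = 136.150 → 136.15 g/mol.

136.15 g/mol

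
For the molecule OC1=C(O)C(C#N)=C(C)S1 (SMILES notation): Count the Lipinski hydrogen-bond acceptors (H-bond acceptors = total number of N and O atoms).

N atoms: 1; O atoms: 2.
Lipinski HBA = 1 + 2 = 3.

3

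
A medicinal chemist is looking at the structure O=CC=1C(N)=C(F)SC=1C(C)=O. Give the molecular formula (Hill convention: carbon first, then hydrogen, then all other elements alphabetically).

Walk through each heavy atom and fill implicit hydrogens from standard valence (C 4, N 3, O 2, S 2, halogen 1):
  atom 1: O, bond orders sum to 2 (valence 2) → 0 H
  atom 2: C, bond orders sum to 3 (valence 4) → 1 H
  atom 3: C, bond orders sum to 4 (valence 4) → 0 H
  atom 4: C, bond orders sum to 4 (valence 4) → 0 H
  atom 5: N, bond orders sum to 1 (valence 3) → 2 H
  atom 6: C, bond orders sum to 4 (valence 4) → 0 H
  atom 7: F (halogen, monovalent) → 0 H
  atom 8: S, bond orders sum to 2 (valence 2) → 0 H
  atom 9: C, bond orders sum to 4 (valence 4) → 0 H
  atom 10: C, bond orders sum to 4 (valence 4) → 0 H
  atom 11: C, bond orders sum to 1 (valence 4) → 3 H
  atom 12: O, bond orders sum to 2 (valence 2) → 0 H
Totals → C:7, H:6, F:1, N:1, O:2, S:1.

C7H6FNO2S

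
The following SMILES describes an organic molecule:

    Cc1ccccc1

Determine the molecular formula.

Walk through each heavy atom and fill implicit hydrogens from standard valence (C 4, N 3, O 2, S 2, halogen 1); for lowercase aromatic atoms, an aromatic c carries 1 H when it has two neighbours and 0 H with three, and aromatic n carries 0 H:
  atom 1: C, bond orders sum to 1 (valence 4) → 3 H
  atom 2: aromatic c, 3 neighbours → 0 H
  atom 3: aromatic c, 2 neighbours → 1 H
  atom 4: aromatic c, 2 neighbours → 1 H
  atom 5: aromatic c, 2 neighbours → 1 H
  atom 6: aromatic c, 2 neighbours → 1 H
  atom 7: aromatic c, 2 neighbours → 1 H
Totals → C:7, H:8.

C7H8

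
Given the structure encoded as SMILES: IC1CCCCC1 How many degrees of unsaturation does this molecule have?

Degree of unsaturation = (number of rings) + (number of π bonds).
Ring closures in the SMILES: 1.
π bonds: none → 0 DoU from unsaturation.
Total DoU = 1 + 0 = 1.

1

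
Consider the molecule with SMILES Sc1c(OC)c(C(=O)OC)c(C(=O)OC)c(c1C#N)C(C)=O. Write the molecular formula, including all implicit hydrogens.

C14H13NO6S

Walk through each heavy atom and fill implicit hydrogens from standard valence (C 4, N 3, O 2, S 2, halogen 1); for lowercase aromatic atoms, an aromatic c carries 1 H when it has two neighbours and 0 H with three, and aromatic n carries 0 H:
  atom 1: S, bond orders sum to 1 (valence 2) → 1 H
  atom 2: aromatic c, 3 neighbours → 0 H
  atom 3: aromatic c, 3 neighbours → 0 H
  atom 4: O, bond orders sum to 2 (valence 2) → 0 H
  atom 5: C, bond orders sum to 1 (valence 4) → 3 H
  atom 6: aromatic c, 3 neighbours → 0 H
  atom 7: C, bond orders sum to 4 (valence 4) → 0 H
  atom 8: O, bond orders sum to 2 (valence 2) → 0 H
  atom 9: O, bond orders sum to 2 (valence 2) → 0 H
  atom 10: C, bond orders sum to 1 (valence 4) → 3 H
  atom 11: aromatic c, 3 neighbours → 0 H
  atom 12: C, bond orders sum to 4 (valence 4) → 0 H
  atom 13: O, bond orders sum to 2 (valence 2) → 0 H
  atom 14: O, bond orders sum to 2 (valence 2) → 0 H
  atom 15: C, bond orders sum to 1 (valence 4) → 3 H
  atom 16: aromatic c, 3 neighbours → 0 H
  atom 17: aromatic c, 3 neighbours → 0 H
  atom 18: C, bond orders sum to 4 (valence 4) → 0 H
  atom 19: N, bond orders sum to 3 (valence 3) → 0 H
  atom 20: C, bond orders sum to 4 (valence 4) → 0 H
  atom 21: C, bond orders sum to 1 (valence 4) → 3 H
  atom 22: O, bond orders sum to 2 (valence 2) → 0 H
Totals → C:14, H:13, N:1, O:6, S:1.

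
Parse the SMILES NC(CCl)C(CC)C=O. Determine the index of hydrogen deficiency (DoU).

1

Molecular formula: C6H12ClNO.
DoU = (2C + 2 + N − H − X) / 2, where X is the halogen count and O/S are ignored.
    = (2·6 + 2 + 1 − 12 − 1) / 2 = 2 / 2 = 1.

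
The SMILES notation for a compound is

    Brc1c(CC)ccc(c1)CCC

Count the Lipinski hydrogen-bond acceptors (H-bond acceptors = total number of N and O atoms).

0

N atoms: 0; O atoms: 0.
Lipinski HBA = 0 + 0 = 0.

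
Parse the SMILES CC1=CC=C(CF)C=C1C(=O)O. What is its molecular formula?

C9H9FO2

Walk through each heavy atom and fill implicit hydrogens from standard valence (C 4, N 3, O 2, S 2, halogen 1):
  atom 1: C, bond orders sum to 1 (valence 4) → 3 H
  atom 2: C, bond orders sum to 4 (valence 4) → 0 H
  atom 3: C, bond orders sum to 3 (valence 4) → 1 H
  atom 4: C, bond orders sum to 3 (valence 4) → 1 H
  atom 5: C, bond orders sum to 4 (valence 4) → 0 H
  atom 6: C, bond orders sum to 2 (valence 4) → 2 H
  atom 7: F (halogen, monovalent) → 0 H
  atom 8: C, bond orders sum to 3 (valence 4) → 1 H
  atom 9: C, bond orders sum to 4 (valence 4) → 0 H
  atom 10: C, bond orders sum to 4 (valence 4) → 0 H
  atom 11: O, bond orders sum to 2 (valence 2) → 0 H
  atom 12: O, bond orders sum to 1 (valence 2) → 1 H
Totals → C:9, H:9, F:1, O:2.
In Hill order: C9H9FO2.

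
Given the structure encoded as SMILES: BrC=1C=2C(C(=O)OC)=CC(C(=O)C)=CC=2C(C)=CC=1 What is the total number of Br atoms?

Scan the SMILES for Br atoms (remember two-letter symbols like Cl and Br are single atoms).
Bromine count: 1.

1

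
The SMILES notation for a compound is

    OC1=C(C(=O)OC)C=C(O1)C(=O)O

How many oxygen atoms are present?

Scan the SMILES for O atoms (remember two-letter symbols like Cl and Br are single atoms).
Oxygen count: 6.

6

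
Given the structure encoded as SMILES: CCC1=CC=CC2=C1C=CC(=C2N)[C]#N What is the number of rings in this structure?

2

In SMILES, each pair of matching ring-closure digits denotes one ring-closing bond; the number of such bonds equals the number of independent rings.
Ring-closure bonds here: 2.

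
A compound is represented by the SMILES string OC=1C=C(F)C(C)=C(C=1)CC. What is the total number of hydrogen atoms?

Walk through each heavy atom and fill implicit hydrogens from standard valence (C 4, N 3, O 2, S 2, halogen 1):
  atom 1: O, bond orders sum to 1 (valence 2) → 1 H
  atom 2: C, bond orders sum to 4 (valence 4) → 0 H
  atom 3: C, bond orders sum to 3 (valence 4) → 1 H
  atom 4: C, bond orders sum to 4 (valence 4) → 0 H
  atom 5: F (halogen, monovalent) → 0 H
  atom 6: C, bond orders sum to 4 (valence 4) → 0 H
  atom 7: C, bond orders sum to 1 (valence 4) → 3 H
  atom 8: C, bond orders sum to 4 (valence 4) → 0 H
  atom 9: C, bond orders sum to 3 (valence 4) → 1 H
  atom 10: C, bond orders sum to 2 (valence 4) → 2 H
  atom 11: C, bond orders sum to 1 (valence 4) → 3 H
Total hydrogens: 11.

11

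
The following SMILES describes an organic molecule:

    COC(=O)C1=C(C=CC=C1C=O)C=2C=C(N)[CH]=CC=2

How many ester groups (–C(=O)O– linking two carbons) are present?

The ester motif appears at heavy-atom position 3 in the SMILES.
Other groups present: 1 aldehyde, 1 primary amine.
Ester count: 1.

1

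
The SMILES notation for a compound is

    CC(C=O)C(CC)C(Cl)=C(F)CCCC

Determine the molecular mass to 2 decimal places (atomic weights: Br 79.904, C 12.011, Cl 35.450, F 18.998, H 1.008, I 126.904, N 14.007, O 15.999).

234.74 g/mol

First, the molecular formula is C12H20ClFO (counting implicit H from valence).
  C: 12 × 12.011 = 144.132
  Cl: 1 × 35.450 = 35.450
  F: 1 × 18.998 = 18.998
  H: 20 × 1.008 = 20.160
  O: 1 × 15.999 = 15.999
Sum: 12×12.011 + 1×35.450 + 1×18.998 + 20×1.008 + 1×15.999 = 234.739 → 234.74 g/mol.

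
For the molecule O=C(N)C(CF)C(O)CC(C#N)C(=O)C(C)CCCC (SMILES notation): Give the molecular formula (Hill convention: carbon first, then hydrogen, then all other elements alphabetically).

Walk through each heavy atom and fill implicit hydrogens from standard valence (C 4, N 3, O 2, S 2, halogen 1):
  atom 1: O, bond orders sum to 2 (valence 2) → 0 H
  atom 2: C, bond orders sum to 4 (valence 4) → 0 H
  atom 3: N, bond orders sum to 1 (valence 3) → 2 H
  atom 4: C, bond orders sum to 3 (valence 4) → 1 H
  atom 5: C, bond orders sum to 2 (valence 4) → 2 H
  atom 6: F (halogen, monovalent) → 0 H
  atom 7: C, bond orders sum to 3 (valence 4) → 1 H
  atom 8: O, bond orders sum to 1 (valence 2) → 1 H
  atom 9: C, bond orders sum to 2 (valence 4) → 2 H
  atom 10: C, bond orders sum to 3 (valence 4) → 1 H
  atom 11: C, bond orders sum to 4 (valence 4) → 0 H
  atom 12: N, bond orders sum to 3 (valence 3) → 0 H
  atom 13: C, bond orders sum to 4 (valence 4) → 0 H
  atom 14: O, bond orders sum to 2 (valence 2) → 0 H
  atom 15: C, bond orders sum to 3 (valence 4) → 1 H
  atom 16: C, bond orders sum to 1 (valence 4) → 3 H
  atom 17: C, bond orders sum to 2 (valence 4) → 2 H
  atom 18: C, bond orders sum to 2 (valence 4) → 2 H
  atom 19: C, bond orders sum to 2 (valence 4) → 2 H
  atom 20: C, bond orders sum to 1 (valence 4) → 3 H
Totals → C:14, H:23, F:1, N:2, O:3.

C14H23FN2O3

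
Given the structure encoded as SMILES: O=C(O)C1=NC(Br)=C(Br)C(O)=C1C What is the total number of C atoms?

7

Count every carbon token in the SMILES (each C, including those in ring-closure positions and inside branches).
Carbon count: 7.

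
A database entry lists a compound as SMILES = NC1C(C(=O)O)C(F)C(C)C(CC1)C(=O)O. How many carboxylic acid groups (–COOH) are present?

The carboxylic acid motif appears at heavy-atom positions 4, 14 in the SMILES.
Other groups present: 1 primary amine.
Carboxylic acid count: 2.

2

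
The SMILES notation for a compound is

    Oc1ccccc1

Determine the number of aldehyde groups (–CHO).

0

Scan the SMILES for the aldehyde motif — none present.
Groups that are present: 1 hydroxyl.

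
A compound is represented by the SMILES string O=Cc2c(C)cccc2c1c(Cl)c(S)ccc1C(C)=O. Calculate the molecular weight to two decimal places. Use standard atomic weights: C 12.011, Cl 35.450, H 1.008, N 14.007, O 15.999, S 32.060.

304.79 g/mol

First, the molecular formula is C16H13ClO2S (counting implicit H from valence).
  C: 16 × 12.011 = 192.176
  Cl: 1 × 35.450 = 35.450
  H: 13 × 1.008 = 13.104
  O: 2 × 15.999 = 31.998
  S: 1 × 32.060 = 32.060
Sum: 16×12.011 + 1×35.450 + 13×1.008 + 2×15.999 + 1×32.060 = 304.788 → 304.79 g/mol.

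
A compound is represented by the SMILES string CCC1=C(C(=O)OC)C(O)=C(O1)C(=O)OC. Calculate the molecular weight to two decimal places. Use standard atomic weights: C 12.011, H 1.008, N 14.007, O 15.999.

First, the molecular formula is C10H12O6 (counting implicit H from valence).
  C: 10 × 12.011 = 120.110
  H: 12 × 1.008 = 12.096
  O: 6 × 15.999 = 95.994
Sum: 10×12.011 + 12×1.008 + 6×15.999 = 228.200 → 228.20 g/mol.

228.20 g/mol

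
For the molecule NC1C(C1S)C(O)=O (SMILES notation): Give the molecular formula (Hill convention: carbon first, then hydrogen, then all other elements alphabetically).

Walk through each heavy atom and fill implicit hydrogens from standard valence (C 4, N 3, O 2, S 2, halogen 1):
  atom 1: N, bond orders sum to 1 (valence 3) → 2 H
  atom 2: C, bond orders sum to 3 (valence 4) → 1 H
  atom 3: C, bond orders sum to 3 (valence 4) → 1 H
  atom 4: C, bond orders sum to 3 (valence 4) → 1 H
  atom 5: S, bond orders sum to 1 (valence 2) → 1 H
  atom 6: C, bond orders sum to 4 (valence 4) → 0 H
  atom 7: O, bond orders sum to 1 (valence 2) → 1 H
  atom 8: O, bond orders sum to 2 (valence 2) → 0 H
Totals → C:4, H:7, N:1, O:2, S:1.
In Hill order: C4H7NO2S.

C4H7NO2S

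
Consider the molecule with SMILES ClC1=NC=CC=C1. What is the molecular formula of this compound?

Walk through each heavy atom and fill implicit hydrogens from standard valence (C 4, N 3, O 2, S 2, halogen 1):
  atom 1: Cl (halogen, monovalent) → 0 H
  atom 2: C, bond orders sum to 4 (valence 4) → 0 H
  atom 3: N, bond orders sum to 3 (valence 3) → 0 H
  atom 4: C, bond orders sum to 3 (valence 4) → 1 H
  atom 5: C, bond orders sum to 3 (valence 4) → 1 H
  atom 6: C, bond orders sum to 3 (valence 4) → 1 H
  atom 7: C, bond orders sum to 3 (valence 4) → 1 H
Totals → C:5, H:4, Cl:1, N:1.

C5H4ClN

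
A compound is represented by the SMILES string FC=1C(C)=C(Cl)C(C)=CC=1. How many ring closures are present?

1

In SMILES, each pair of matching ring-closure digits denotes one ring-closing bond; the number of such bonds equals the number of independent rings.
Ring-closure bonds here: 1.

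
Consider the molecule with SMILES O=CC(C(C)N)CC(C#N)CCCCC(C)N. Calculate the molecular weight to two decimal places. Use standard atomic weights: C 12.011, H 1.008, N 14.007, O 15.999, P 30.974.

First, the molecular formula is C13H25N3O (counting implicit H from valence).
  C: 13 × 12.011 = 156.143
  H: 25 × 1.008 = 25.200
  N: 3 × 14.007 = 42.021
  O: 1 × 15.999 = 15.999
Sum: 13×12.011 + 25×1.008 + 3×14.007 + 1×15.999 = 239.363 → 239.36 g/mol.

239.36 g/mol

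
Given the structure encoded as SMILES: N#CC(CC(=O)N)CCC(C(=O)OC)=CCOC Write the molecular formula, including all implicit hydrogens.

Walk through each heavy atom and fill implicit hydrogens from standard valence (C 4, N 3, O 2, S 2, halogen 1):
  atom 1: N, bond orders sum to 3 (valence 3) → 0 H
  atom 2: C, bond orders sum to 4 (valence 4) → 0 H
  atom 3: C, bond orders sum to 3 (valence 4) → 1 H
  atom 4: C, bond orders sum to 2 (valence 4) → 2 H
  atom 5: C, bond orders sum to 4 (valence 4) → 0 H
  atom 6: O, bond orders sum to 2 (valence 2) → 0 H
  atom 7: N, bond orders sum to 1 (valence 3) → 2 H
  atom 8: C, bond orders sum to 2 (valence 4) → 2 H
  atom 9: C, bond orders sum to 2 (valence 4) → 2 H
  atom 10: C, bond orders sum to 4 (valence 4) → 0 H
  atom 11: C, bond orders sum to 4 (valence 4) → 0 H
  atom 12: O, bond orders sum to 2 (valence 2) → 0 H
  atom 13: O, bond orders sum to 2 (valence 2) → 0 H
  atom 14: C, bond orders sum to 1 (valence 4) → 3 H
  atom 15: C, bond orders sum to 3 (valence 4) → 1 H
  atom 16: C, bond orders sum to 2 (valence 4) → 2 H
  atom 17: O, bond orders sum to 2 (valence 2) → 0 H
  atom 18: C, bond orders sum to 1 (valence 4) → 3 H
Totals → C:12, H:18, N:2, O:4.
In Hill order: C12H18N2O4.

C12H18N2O4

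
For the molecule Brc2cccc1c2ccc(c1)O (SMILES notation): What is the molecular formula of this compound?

Walk through each heavy atom and fill implicit hydrogens from standard valence (C 4, N 3, O 2, S 2, halogen 1); for lowercase aromatic atoms, an aromatic c carries 1 H when it has two neighbours and 0 H with three, and aromatic n carries 0 H:
  atom 1: Br (halogen, monovalent) → 0 H
  atom 2: aromatic c, 3 neighbours → 0 H
  atom 3: aromatic c, 2 neighbours → 1 H
  atom 4: aromatic c, 2 neighbours → 1 H
  atom 5: aromatic c, 2 neighbours → 1 H
  atom 6: aromatic c, 3 neighbours → 0 H
  atom 7: aromatic c, 3 neighbours → 0 H
  atom 8: aromatic c, 2 neighbours → 1 H
  atom 9: aromatic c, 2 neighbours → 1 H
  atom 10: aromatic c, 3 neighbours → 0 H
  atom 11: aromatic c, 2 neighbours → 1 H
  atom 12: O, bond orders sum to 1 (valence 2) → 1 H
Totals → C:10, H:7, Br:1, O:1.
In Hill order: C10H7BrO.

C10H7BrO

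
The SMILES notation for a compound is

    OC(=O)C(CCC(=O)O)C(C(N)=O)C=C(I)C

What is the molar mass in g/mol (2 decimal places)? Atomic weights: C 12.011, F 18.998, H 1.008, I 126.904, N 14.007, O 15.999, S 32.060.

First, the molecular formula is C10H14INO5 (counting implicit H from valence).
  C: 10 × 12.011 = 120.110
  H: 14 × 1.008 = 14.112
  I: 1 × 126.904 = 126.904
  N: 1 × 14.007 = 14.007
  O: 5 × 15.999 = 79.995
Sum: 10×12.011 + 14×1.008 + 1×126.904 + 1×14.007 + 5×15.999 = 355.128 → 355.13 g/mol.

355.13 g/mol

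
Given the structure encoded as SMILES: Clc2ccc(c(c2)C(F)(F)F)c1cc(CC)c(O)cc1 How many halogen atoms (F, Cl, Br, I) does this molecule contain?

4

Halogen atoms appear at heavy-atom positions 1, 9, 10, 11 (1×Cl, 3×F).
Other groups present: 1 hydroxyl.
Halogen count: 4.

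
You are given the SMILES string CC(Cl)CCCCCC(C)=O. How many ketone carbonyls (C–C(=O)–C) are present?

The ketone motif appears at heavy-atom position 9 in the SMILES.
Ketone count: 1.

1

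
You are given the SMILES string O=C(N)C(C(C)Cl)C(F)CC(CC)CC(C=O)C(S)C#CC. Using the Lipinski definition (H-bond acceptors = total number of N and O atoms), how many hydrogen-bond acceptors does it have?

3

N atoms: 1; O atoms: 2.
Lipinski HBA = 1 + 2 = 3.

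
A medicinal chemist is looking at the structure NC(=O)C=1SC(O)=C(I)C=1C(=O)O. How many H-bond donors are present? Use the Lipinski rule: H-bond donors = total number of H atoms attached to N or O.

4

Donors: find every N or O and count the H atoms it carries.
  atom 1 (N): bond orders sum to 1 → 2 H
  atom 3 (O): bond orders sum to 2 → 0 H
  atom 7 (O): bond orders sum to 1 → 1 H
  atom 12 (O): bond orders sum to 2 → 0 H
  atom 13 (O): bond orders sum to 1 → 1 H
Lipinski HBD = 4.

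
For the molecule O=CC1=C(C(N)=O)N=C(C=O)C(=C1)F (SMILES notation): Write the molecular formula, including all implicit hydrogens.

Walk through each heavy atom and fill implicit hydrogens from standard valence (C 4, N 3, O 2, S 2, halogen 1):
  atom 1: O, bond orders sum to 2 (valence 2) → 0 H
  atom 2: C, bond orders sum to 3 (valence 4) → 1 H
  atom 3: C, bond orders sum to 4 (valence 4) → 0 H
  atom 4: C, bond orders sum to 4 (valence 4) → 0 H
  atom 5: C, bond orders sum to 4 (valence 4) → 0 H
  atom 6: N, bond orders sum to 1 (valence 3) → 2 H
  atom 7: O, bond orders sum to 2 (valence 2) → 0 H
  atom 8: N, bond orders sum to 3 (valence 3) → 0 H
  atom 9: C, bond orders sum to 4 (valence 4) → 0 H
  atom 10: C, bond orders sum to 3 (valence 4) → 1 H
  atom 11: O, bond orders sum to 2 (valence 2) → 0 H
  atom 12: C, bond orders sum to 4 (valence 4) → 0 H
  atom 13: C, bond orders sum to 3 (valence 4) → 1 H
  atom 14: F (halogen, monovalent) → 0 H
Totals → C:8, H:5, F:1, N:2, O:3.

C8H5FN2O3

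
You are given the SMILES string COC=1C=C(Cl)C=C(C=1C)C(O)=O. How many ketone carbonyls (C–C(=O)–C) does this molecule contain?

0

Scan the SMILES for the ketone motif — none present.
Groups that are present: 1 carboxylic acid, 1 ether.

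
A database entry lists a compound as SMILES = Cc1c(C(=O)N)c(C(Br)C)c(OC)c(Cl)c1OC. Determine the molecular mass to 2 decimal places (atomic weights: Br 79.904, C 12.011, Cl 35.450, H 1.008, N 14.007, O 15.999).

336.61 g/mol

First, the molecular formula is C12H15BrClNO3 (counting implicit H from valence).
  Br: 1 × 79.904 = 79.904
  C: 12 × 12.011 = 144.132
  Cl: 1 × 35.450 = 35.450
  H: 15 × 1.008 = 15.120
  N: 1 × 14.007 = 14.007
  O: 3 × 15.999 = 47.997
Sum: 1×79.904 + 12×12.011 + 1×35.450 + 15×1.008 + 1×14.007 + 3×15.999 = 336.610 → 336.61 g/mol.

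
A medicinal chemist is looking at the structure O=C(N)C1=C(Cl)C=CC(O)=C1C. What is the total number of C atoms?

Count every carbon token in the SMILES (each C, including those in ring-closure positions and inside branches).
Carbon count: 8.

8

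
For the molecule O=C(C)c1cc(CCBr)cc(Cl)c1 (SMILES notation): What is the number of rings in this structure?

1

In SMILES, each pair of matching ring-closure digits denotes one ring-closing bond; the number of such bonds equals the number of independent rings.
Ring-closure bonds here: 1.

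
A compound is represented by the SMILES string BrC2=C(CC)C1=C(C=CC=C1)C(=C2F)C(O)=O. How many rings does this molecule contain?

2

In SMILES, each pair of matching ring-closure digits denotes one ring-closing bond; the number of such bonds equals the number of independent rings.
Ring-closure bonds here: 2.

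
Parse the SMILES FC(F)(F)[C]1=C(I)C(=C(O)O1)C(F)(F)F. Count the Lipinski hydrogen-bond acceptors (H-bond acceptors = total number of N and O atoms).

2

N atoms: 0; O atoms: 2.
Lipinski HBA = 0 + 2 = 2.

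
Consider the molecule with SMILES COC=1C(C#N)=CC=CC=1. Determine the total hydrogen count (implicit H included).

Walk through each heavy atom and fill implicit hydrogens from standard valence (C 4, N 3, O 2, S 2, halogen 1):
  atom 1: C, bond orders sum to 1 (valence 4) → 3 H
  atom 2: O, bond orders sum to 2 (valence 2) → 0 H
  atom 3: C, bond orders sum to 4 (valence 4) → 0 H
  atom 4: C, bond orders sum to 4 (valence 4) → 0 H
  atom 5: C, bond orders sum to 4 (valence 4) → 0 H
  atom 6: N, bond orders sum to 3 (valence 3) → 0 H
  atom 7: C, bond orders sum to 3 (valence 4) → 1 H
  atom 8: C, bond orders sum to 3 (valence 4) → 1 H
  atom 9: C, bond orders sum to 3 (valence 4) → 1 H
  atom 10: C, bond orders sum to 3 (valence 4) → 1 H
Total hydrogens: 7.

7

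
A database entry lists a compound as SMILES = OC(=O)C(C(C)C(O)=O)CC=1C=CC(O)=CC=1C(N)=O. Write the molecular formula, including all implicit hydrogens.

C13H15NO6

Walk through each heavy atom and fill implicit hydrogens from standard valence (C 4, N 3, O 2, S 2, halogen 1):
  atom 1: O, bond orders sum to 1 (valence 2) → 1 H
  atom 2: C, bond orders sum to 4 (valence 4) → 0 H
  atom 3: O, bond orders sum to 2 (valence 2) → 0 H
  atom 4: C, bond orders sum to 3 (valence 4) → 1 H
  atom 5: C, bond orders sum to 3 (valence 4) → 1 H
  atom 6: C, bond orders sum to 1 (valence 4) → 3 H
  atom 7: C, bond orders sum to 4 (valence 4) → 0 H
  atom 8: O, bond orders sum to 1 (valence 2) → 1 H
  atom 9: O, bond orders sum to 2 (valence 2) → 0 H
  atom 10: C, bond orders sum to 2 (valence 4) → 2 H
  atom 11: C, bond orders sum to 4 (valence 4) → 0 H
  atom 12: C, bond orders sum to 3 (valence 4) → 1 H
  atom 13: C, bond orders sum to 3 (valence 4) → 1 H
  atom 14: C, bond orders sum to 4 (valence 4) → 0 H
  atom 15: O, bond orders sum to 1 (valence 2) → 1 H
  atom 16: C, bond orders sum to 3 (valence 4) → 1 H
  atom 17: C, bond orders sum to 4 (valence 4) → 0 H
  atom 18: C, bond orders sum to 4 (valence 4) → 0 H
  atom 19: N, bond orders sum to 1 (valence 3) → 2 H
  atom 20: O, bond orders sum to 2 (valence 2) → 0 H
Totals → C:13, H:15, N:1, O:6.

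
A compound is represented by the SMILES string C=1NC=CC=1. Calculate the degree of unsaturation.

Degree of unsaturation = (number of rings) + (number of π bonds).
Ring closures in the SMILES: 1.
π bonds: 2 double bonds (each 1 DoU) → 2 DoU from unsaturation.
Total DoU = 1 + 2 = 3.

3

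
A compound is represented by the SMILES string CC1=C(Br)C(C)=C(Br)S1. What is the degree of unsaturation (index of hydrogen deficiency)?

3

Molecular formula: C6H6Br2S.
DoU = (2C + 2 + N − H − X) / 2, where X is the halogen count and O/S are ignored.
    = (2·6 + 2 + 0 − 6 − 2) / 2 = 6 / 2 = 3.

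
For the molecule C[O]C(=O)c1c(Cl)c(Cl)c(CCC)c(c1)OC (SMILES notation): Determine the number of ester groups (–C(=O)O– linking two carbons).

The ester motif appears at heavy-atom position 3 in the SMILES.
Other groups present: 1 ether.
Ester count: 1.

1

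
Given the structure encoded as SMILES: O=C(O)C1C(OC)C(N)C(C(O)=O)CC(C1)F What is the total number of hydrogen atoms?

16

Walk through each heavy atom and fill implicit hydrogens from standard valence (C 4, N 3, O 2, S 2, halogen 1):
  atom 1: O, bond orders sum to 2 (valence 2) → 0 H
  atom 2: C, bond orders sum to 4 (valence 4) → 0 H
  atom 3: O, bond orders sum to 1 (valence 2) → 1 H
  atom 4: C, bond orders sum to 3 (valence 4) → 1 H
  atom 5: C, bond orders sum to 3 (valence 4) → 1 H
  atom 6: O, bond orders sum to 2 (valence 2) → 0 H
  atom 7: C, bond orders sum to 1 (valence 4) → 3 H
  atom 8: C, bond orders sum to 3 (valence 4) → 1 H
  atom 9: N, bond orders sum to 1 (valence 3) → 2 H
  atom 10: C, bond orders sum to 3 (valence 4) → 1 H
  atom 11: C, bond orders sum to 4 (valence 4) → 0 H
  atom 12: O, bond orders sum to 1 (valence 2) → 1 H
  atom 13: O, bond orders sum to 2 (valence 2) → 0 H
  atom 14: C, bond orders sum to 2 (valence 4) → 2 H
  atom 15: C, bond orders sum to 3 (valence 4) → 1 H
  atom 16: C, bond orders sum to 2 (valence 4) → 2 H
  atom 17: F (halogen, monovalent) → 0 H
Total hydrogens: 16.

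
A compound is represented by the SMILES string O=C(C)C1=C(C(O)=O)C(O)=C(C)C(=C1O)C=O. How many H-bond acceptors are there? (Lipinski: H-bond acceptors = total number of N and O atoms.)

6

N atoms: 0; O atoms: 6.
Lipinski HBA = 0 + 6 = 6.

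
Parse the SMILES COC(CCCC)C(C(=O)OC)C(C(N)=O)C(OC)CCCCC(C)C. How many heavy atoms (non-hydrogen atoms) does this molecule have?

26

Every atom symbol written in the SMILES (organic subset) is one heavy atom; implicit H are not written.
Heavy atoms by element → C:20, N:1, O:5.
Total: 26.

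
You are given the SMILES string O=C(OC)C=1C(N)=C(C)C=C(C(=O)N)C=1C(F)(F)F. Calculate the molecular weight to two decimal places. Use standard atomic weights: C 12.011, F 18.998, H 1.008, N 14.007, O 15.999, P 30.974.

First, the molecular formula is C11H11F3N2O3 (counting implicit H from valence).
  C: 11 × 12.011 = 132.121
  F: 3 × 18.998 = 56.994
  H: 11 × 1.008 = 11.088
  N: 2 × 14.007 = 28.014
  O: 3 × 15.999 = 47.997
Sum: 11×12.011 + 3×18.998 + 11×1.008 + 2×14.007 + 3×15.999 = 276.214 → 276.21 g/mol.

276.21 g/mol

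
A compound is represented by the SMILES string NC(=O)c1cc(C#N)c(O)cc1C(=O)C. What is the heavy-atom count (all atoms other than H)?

Every atom symbol written in the SMILES (organic subset) is one heavy atom; implicit H are not written.
Heavy atoms by element → C:10, N:2, O:3.
Total: 15.

15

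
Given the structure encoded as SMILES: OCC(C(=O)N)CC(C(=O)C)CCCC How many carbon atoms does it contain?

Count every carbon token in the SMILES (each C, including those in ring-closure positions and inside branches).
Carbon count: 11.

11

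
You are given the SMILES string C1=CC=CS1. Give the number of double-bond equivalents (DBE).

Molecular formula: C4H4S.
DoU = (2C + 2 + N − H − X) / 2, where X is the halogen count and O/S are ignored.
    = (2·4 + 2 + 0 − 4 − 0) / 2 = 6 / 2 = 3.

3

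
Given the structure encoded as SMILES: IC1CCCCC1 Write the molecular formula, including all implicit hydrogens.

C6H11I

Walk through each heavy atom and fill implicit hydrogens from standard valence (C 4, N 3, O 2, S 2, halogen 1):
  atom 1: I (halogen, monovalent) → 0 H
  atom 2: C, bond orders sum to 3 (valence 4) → 1 H
  atom 3: C, bond orders sum to 2 (valence 4) → 2 H
  atom 4: C, bond orders sum to 2 (valence 4) → 2 H
  atom 5: C, bond orders sum to 2 (valence 4) → 2 H
  atom 6: C, bond orders sum to 2 (valence 4) → 2 H
  atom 7: C, bond orders sum to 2 (valence 4) → 2 H
Totals → C:6, H:11, I:1.
In Hill order: C6H11I.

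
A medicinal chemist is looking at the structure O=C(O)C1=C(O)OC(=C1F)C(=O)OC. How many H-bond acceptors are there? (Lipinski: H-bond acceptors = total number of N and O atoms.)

6

N atoms: 0; O atoms: 6.
Lipinski HBA = 0 + 6 = 6.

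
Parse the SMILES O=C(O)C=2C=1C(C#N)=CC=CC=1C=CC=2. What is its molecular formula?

Walk through each heavy atom and fill implicit hydrogens from standard valence (C 4, N 3, O 2, S 2, halogen 1):
  atom 1: O, bond orders sum to 2 (valence 2) → 0 H
  atom 2: C, bond orders sum to 4 (valence 4) → 0 H
  atom 3: O, bond orders sum to 1 (valence 2) → 1 H
  atom 4: C, bond orders sum to 4 (valence 4) → 0 H
  atom 5: C, bond orders sum to 4 (valence 4) → 0 H
  atom 6: C, bond orders sum to 4 (valence 4) → 0 H
  atom 7: C, bond orders sum to 4 (valence 4) → 0 H
  atom 8: N, bond orders sum to 3 (valence 3) → 0 H
  atom 9: C, bond orders sum to 3 (valence 4) → 1 H
  atom 10: C, bond orders sum to 3 (valence 4) → 1 H
  atom 11: C, bond orders sum to 3 (valence 4) → 1 H
  atom 12: C, bond orders sum to 4 (valence 4) → 0 H
  atom 13: C, bond orders sum to 3 (valence 4) → 1 H
  atom 14: C, bond orders sum to 3 (valence 4) → 1 H
  atom 15: C, bond orders sum to 3 (valence 4) → 1 H
Totals → C:12, H:7, N:1, O:2.

C12H7NO2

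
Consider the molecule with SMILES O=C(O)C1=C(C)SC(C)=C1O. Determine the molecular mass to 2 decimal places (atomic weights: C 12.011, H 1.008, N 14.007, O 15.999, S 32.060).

172.20 g/mol

First, the molecular formula is C7H8O3S (counting implicit H from valence).
  C: 7 × 12.011 = 84.077
  H: 8 × 1.008 = 8.064
  O: 3 × 15.999 = 47.997
  S: 1 × 32.060 = 32.060
Sum: 7×12.011 + 8×1.008 + 3×15.999 + 1×32.060 = 172.198 → 172.20 g/mol.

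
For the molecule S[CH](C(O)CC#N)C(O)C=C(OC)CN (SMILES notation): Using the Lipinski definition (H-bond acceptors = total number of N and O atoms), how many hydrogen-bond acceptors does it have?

N atoms: 2; O atoms: 3.
Lipinski HBA = 2 + 3 = 5.

5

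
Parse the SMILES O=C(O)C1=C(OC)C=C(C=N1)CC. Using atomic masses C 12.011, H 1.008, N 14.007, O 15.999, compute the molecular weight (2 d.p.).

First, the molecular formula is C9H11NO3 (counting implicit H from valence).
  C: 9 × 12.011 = 108.099
  H: 11 × 1.008 = 11.088
  N: 1 × 14.007 = 14.007
  O: 3 × 15.999 = 47.997
Sum: 9×12.011 + 11×1.008 + 1×14.007 + 3×15.999 = 181.191 → 181.19 g/mol.

181.19 g/mol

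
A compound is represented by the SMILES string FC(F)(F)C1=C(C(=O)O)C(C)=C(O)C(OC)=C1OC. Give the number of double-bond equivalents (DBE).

5

Molecular formula: C11H11F3O5.
DoU = (2C + 2 + N − H − X) / 2, where X is the halogen count and O/S are ignored.
    = (2·11 + 2 + 0 − 11 − 3) / 2 = 10 / 2 = 5.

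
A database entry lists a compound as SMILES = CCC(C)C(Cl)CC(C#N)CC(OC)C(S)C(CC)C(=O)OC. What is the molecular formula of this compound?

Walk through each heavy atom and fill implicit hydrogens from standard valence (C 4, N 3, O 2, S 2, halogen 1):
  atom 1: C, bond orders sum to 1 (valence 4) → 3 H
  atom 2: C, bond orders sum to 2 (valence 4) → 2 H
  atom 3: C, bond orders sum to 3 (valence 4) → 1 H
  atom 4: C, bond orders sum to 1 (valence 4) → 3 H
  atom 5: C, bond orders sum to 3 (valence 4) → 1 H
  atom 6: Cl (halogen, monovalent) → 0 H
  atom 7: C, bond orders sum to 2 (valence 4) → 2 H
  atom 8: C, bond orders sum to 3 (valence 4) → 1 H
  atom 9: C, bond orders sum to 4 (valence 4) → 0 H
  atom 10: N, bond orders sum to 3 (valence 3) → 0 H
  atom 11: C, bond orders sum to 2 (valence 4) → 2 H
  atom 12: C, bond orders sum to 3 (valence 4) → 1 H
  atom 13: O, bond orders sum to 2 (valence 2) → 0 H
  atom 14: C, bond orders sum to 1 (valence 4) → 3 H
  atom 15: C, bond orders sum to 3 (valence 4) → 1 H
  atom 16: S, bond orders sum to 1 (valence 2) → 1 H
  atom 17: C, bond orders sum to 3 (valence 4) → 1 H
  atom 18: C, bond orders sum to 2 (valence 4) → 2 H
  atom 19: C, bond orders sum to 1 (valence 4) → 3 H
  atom 20: C, bond orders sum to 4 (valence 4) → 0 H
  atom 21: O, bond orders sum to 2 (valence 2) → 0 H
  atom 22: O, bond orders sum to 2 (valence 2) → 0 H
  atom 23: C, bond orders sum to 1 (valence 4) → 3 H
Totals → C:17, H:30, Cl:1, N:1, O:3, S:1.

C17H30ClNO3S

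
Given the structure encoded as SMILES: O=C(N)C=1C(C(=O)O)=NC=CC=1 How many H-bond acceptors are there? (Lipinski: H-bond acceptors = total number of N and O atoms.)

N atoms: 2; O atoms: 3.
Lipinski HBA = 2 + 3 = 5.

5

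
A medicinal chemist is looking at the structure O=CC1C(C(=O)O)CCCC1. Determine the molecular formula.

C8H12O3

Walk through each heavy atom and fill implicit hydrogens from standard valence (C 4, N 3, O 2, S 2, halogen 1):
  atom 1: O, bond orders sum to 2 (valence 2) → 0 H
  atom 2: C, bond orders sum to 3 (valence 4) → 1 H
  atom 3: C, bond orders sum to 3 (valence 4) → 1 H
  atom 4: C, bond orders sum to 3 (valence 4) → 1 H
  atom 5: C, bond orders sum to 4 (valence 4) → 0 H
  atom 6: O, bond orders sum to 2 (valence 2) → 0 H
  atom 7: O, bond orders sum to 1 (valence 2) → 1 H
  atom 8: C, bond orders sum to 2 (valence 4) → 2 H
  atom 9: C, bond orders sum to 2 (valence 4) → 2 H
  atom 10: C, bond orders sum to 2 (valence 4) → 2 H
  atom 11: C, bond orders sum to 2 (valence 4) → 2 H
Totals → C:8, H:12, O:3.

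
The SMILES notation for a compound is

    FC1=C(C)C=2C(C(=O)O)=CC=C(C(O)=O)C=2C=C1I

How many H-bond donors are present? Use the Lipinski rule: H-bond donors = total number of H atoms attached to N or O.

2

Donors: find every N or O and count the H atoms it carries.
  atom 8 (O): bond orders sum to 2 → 0 H
  atom 9 (O): bond orders sum to 1 → 1 H
  atom 14 (O): bond orders sum to 1 → 1 H
  atom 15 (O): bond orders sum to 2 → 0 H
Lipinski HBD = 2.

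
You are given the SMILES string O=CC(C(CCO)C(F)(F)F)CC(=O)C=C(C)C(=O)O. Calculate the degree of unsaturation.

Degree of unsaturation = (number of rings) + (number of π bonds).
Ring closures in the SMILES: 0.
π bonds: 4 double bonds (each 1 DoU) → 4 DoU from unsaturation.
Total DoU = 0 + 4 = 4.

4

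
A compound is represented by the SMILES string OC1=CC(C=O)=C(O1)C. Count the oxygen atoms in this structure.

Scan the SMILES for O atoms (remember two-letter symbols like Cl and Br are single atoms).
Oxygen count: 3.

3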